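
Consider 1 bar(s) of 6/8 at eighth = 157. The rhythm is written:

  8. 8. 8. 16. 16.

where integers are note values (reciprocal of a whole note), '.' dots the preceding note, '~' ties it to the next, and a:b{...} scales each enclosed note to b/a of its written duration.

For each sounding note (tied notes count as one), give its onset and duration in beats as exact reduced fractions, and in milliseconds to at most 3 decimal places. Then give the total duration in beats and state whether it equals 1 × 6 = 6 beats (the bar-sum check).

1) 0.0ms=0b +573.248ms=3/2b
2) 573.248ms=3/2b +573.248ms=3/2b
3) 1146.497ms=3b +573.248ms=3/2b
4) 1719.745ms=9/2b +286.624ms=3/4b
5) 2006.369ms=21/4b +286.624ms=3/4b
Σ=6b of 6 (157bpm 6/8) — PASS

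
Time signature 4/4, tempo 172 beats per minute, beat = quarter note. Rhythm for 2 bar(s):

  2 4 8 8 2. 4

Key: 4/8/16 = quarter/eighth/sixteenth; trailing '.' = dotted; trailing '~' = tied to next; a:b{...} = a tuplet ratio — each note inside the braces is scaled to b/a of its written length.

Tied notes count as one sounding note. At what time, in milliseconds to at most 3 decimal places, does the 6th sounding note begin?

note 6 onset = 7b = 2441.86ms

1. 0.0ms @ 0 + 697.674ms (2)
2. 697.674ms @ 2 + 348.837ms (1)
3. 1046.512ms @ 3 + 174.419ms (1/2)
4. 1220.93ms @ 7/2 + 174.419ms (1/2)
5. 1395.349ms @ 4 + 1046.512ms (3)
6. 2441.86ms @ 7 + 348.837ms (1)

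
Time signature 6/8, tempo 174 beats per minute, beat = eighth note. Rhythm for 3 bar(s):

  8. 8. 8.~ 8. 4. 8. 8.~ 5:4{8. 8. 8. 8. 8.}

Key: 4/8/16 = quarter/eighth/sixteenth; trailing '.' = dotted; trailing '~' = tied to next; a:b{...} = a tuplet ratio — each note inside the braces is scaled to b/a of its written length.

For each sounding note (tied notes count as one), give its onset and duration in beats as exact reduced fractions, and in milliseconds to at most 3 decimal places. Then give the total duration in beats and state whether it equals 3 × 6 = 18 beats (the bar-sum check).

1) 0.0ms=0b +517.241ms=3/2b
2) 517.241ms=3/2b +517.241ms=3/2b
3) 1034.483ms=3b +1034.483ms=3b
4) 2068.966ms=6b +1034.483ms=3b
5) 3103.448ms=9b +517.241ms=3/2b
6) 3620.69ms=21/2b +931.034ms=27/10b
7) 4551.724ms=66/5b +413.793ms=6/5b
8) 4965.517ms=72/5b +413.793ms=6/5b
9) 5379.31ms=78/5b +413.793ms=6/5b
10) 5793.103ms=84/5b +413.793ms=6/5b
Σ=18b of 18 (174bpm 6/8) — PASS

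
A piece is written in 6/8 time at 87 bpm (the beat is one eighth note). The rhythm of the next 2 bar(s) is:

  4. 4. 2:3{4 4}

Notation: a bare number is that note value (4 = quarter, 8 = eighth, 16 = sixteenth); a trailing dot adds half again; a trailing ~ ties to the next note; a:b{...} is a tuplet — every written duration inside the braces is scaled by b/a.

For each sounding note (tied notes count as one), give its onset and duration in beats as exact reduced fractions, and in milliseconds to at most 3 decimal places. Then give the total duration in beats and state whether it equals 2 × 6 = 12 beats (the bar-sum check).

1) 0.0ms=0b +2068.966ms=3b
2) 2068.966ms=3b +2068.966ms=3b
3) 4137.931ms=6b +2068.966ms=3b
4) 6206.897ms=9b +2068.966ms=3b
Σ=12b of 12 (87bpm 6/8) — PASS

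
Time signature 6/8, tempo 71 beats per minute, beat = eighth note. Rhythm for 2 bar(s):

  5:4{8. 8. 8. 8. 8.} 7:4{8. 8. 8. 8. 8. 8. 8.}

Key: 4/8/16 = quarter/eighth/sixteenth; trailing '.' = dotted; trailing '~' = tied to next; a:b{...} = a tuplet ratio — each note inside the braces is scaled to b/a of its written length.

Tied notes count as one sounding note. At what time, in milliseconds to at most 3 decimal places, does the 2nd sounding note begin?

1. 0.0ms @ 0 + 1014.085ms (6/5)
2. 1014.085ms @ 6/5 + 1014.085ms (6/5)
3. 2028.169ms @ 12/5 + 1014.085ms (6/5)
4. 3042.254ms @ 18/5 + 1014.085ms (6/5)
5. 4056.338ms @ 24/5 + 1014.085ms (6/5)
6. 5070.423ms @ 6 + 724.346ms (6/7)
7. 5794.769ms @ 48/7 + 724.346ms (6/7)
8. 6519.115ms @ 54/7 + 724.346ms (6/7)
9. 7243.461ms @ 60/7 + 724.346ms (6/7)
10. 7967.807ms @ 66/7 + 724.346ms (6/7)
11. 8692.153ms @ 72/7 + 724.346ms (6/7)
12. 9416.499ms @ 78/7 + 724.346ms (6/7)

note 2 onset = 6/5b = 1014.085ms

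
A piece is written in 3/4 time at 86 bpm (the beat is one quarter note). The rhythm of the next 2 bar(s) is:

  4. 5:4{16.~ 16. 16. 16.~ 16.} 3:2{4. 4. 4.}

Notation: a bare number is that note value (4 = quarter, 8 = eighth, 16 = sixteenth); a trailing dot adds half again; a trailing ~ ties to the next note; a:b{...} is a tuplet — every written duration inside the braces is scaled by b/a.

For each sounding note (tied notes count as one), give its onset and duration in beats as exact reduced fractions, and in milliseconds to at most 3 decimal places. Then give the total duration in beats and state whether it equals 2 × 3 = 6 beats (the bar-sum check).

1) 0.0ms=0b +1046.512ms=3/2b
2) 1046.512ms=3/2b +418.605ms=3/5b
3) 1465.116ms=21/10b +209.302ms=3/10b
4) 1674.419ms=12/5b +418.605ms=3/5b
5) 2093.023ms=3b +697.674ms=1b
6) 2790.698ms=4b +697.674ms=1b
7) 3488.372ms=5b +697.674ms=1b
Σ=6b of 6 (86bpm 3/4) — PASS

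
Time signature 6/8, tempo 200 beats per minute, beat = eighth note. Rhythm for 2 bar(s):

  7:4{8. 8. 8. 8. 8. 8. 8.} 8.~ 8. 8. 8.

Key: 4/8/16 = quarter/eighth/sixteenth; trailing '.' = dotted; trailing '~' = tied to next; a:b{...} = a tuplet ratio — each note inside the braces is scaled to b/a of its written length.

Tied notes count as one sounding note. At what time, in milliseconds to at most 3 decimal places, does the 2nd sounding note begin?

note 2 onset = 6/7b = 257.143ms

1. 0.0ms @ 0 + 257.143ms (6/7)
2. 257.143ms @ 6/7 + 257.143ms (6/7)
3. 514.286ms @ 12/7 + 257.143ms (6/7)
4. 771.429ms @ 18/7 + 257.143ms (6/7)
5. 1028.571ms @ 24/7 + 257.143ms (6/7)
6. 1285.714ms @ 30/7 + 257.143ms (6/7)
7. 1542.857ms @ 36/7 + 257.143ms (6/7)
8. 1800.0ms @ 6 + 900.0ms (3)
9. 2700.0ms @ 9 + 450.0ms (3/2)
10. 3150.0ms @ 21/2 + 450.0ms (3/2)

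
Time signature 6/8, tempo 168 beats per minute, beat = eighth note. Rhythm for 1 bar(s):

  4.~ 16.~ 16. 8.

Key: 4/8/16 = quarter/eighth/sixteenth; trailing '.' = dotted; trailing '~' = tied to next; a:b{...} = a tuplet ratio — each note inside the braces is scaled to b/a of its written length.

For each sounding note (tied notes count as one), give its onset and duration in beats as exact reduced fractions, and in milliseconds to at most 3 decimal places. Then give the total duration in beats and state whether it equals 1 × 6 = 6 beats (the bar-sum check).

1) 0.0ms=0b +1607.143ms=9/2b
2) 1607.143ms=9/2b +535.714ms=3/2b
Σ=6b of 6 (168bpm 6/8) — PASS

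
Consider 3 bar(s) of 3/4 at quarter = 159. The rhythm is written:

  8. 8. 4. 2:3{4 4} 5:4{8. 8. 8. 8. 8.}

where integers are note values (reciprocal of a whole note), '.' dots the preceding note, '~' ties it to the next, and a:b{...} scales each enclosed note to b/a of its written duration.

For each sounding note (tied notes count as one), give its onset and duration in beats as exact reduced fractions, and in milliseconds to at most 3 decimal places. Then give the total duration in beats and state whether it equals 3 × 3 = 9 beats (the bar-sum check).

1) 0.0ms=0b +283.019ms=3/4b
2) 283.019ms=3/4b +283.019ms=3/4b
3) 566.038ms=3/2b +566.038ms=3/2b
4) 1132.075ms=3b +566.038ms=3/2b
5) 1698.113ms=9/2b +566.038ms=3/2b
6) 2264.151ms=6b +226.415ms=3/5b
7) 2490.566ms=33/5b +226.415ms=3/5b
8) 2716.981ms=36/5b +226.415ms=3/5b
9) 2943.396ms=39/5b +226.415ms=3/5b
10) 3169.811ms=42/5b +226.415ms=3/5b
Σ=9b of 9 (159bpm 3/4) — PASS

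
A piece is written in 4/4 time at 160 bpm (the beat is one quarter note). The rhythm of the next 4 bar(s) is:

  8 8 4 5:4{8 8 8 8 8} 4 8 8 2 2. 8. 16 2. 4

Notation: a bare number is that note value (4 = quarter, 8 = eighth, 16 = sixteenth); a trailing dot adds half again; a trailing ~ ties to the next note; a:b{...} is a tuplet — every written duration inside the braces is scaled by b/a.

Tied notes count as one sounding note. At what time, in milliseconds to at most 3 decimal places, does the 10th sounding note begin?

note 10 onset = 5b = 1875.0ms

1. 0.0ms @ 0 + 187.5ms (1/2)
2. 187.5ms @ 1/2 + 187.5ms (1/2)
3. 375.0ms @ 1 + 375.0ms (1)
4. 750.0ms @ 2 + 150.0ms (2/5)
5. 900.0ms @ 12/5 + 150.0ms (2/5)
6. 1050.0ms @ 14/5 + 150.0ms (2/5)
7. 1200.0ms @ 16/5 + 150.0ms (2/5)
8. 1350.0ms @ 18/5 + 150.0ms (2/5)
9. 1500.0ms @ 4 + 375.0ms (1)
10. 1875.0ms @ 5 + 187.5ms (1/2)
11. 2062.5ms @ 11/2 + 187.5ms (1/2)
12. 2250.0ms @ 6 + 750.0ms (2)
13. 3000.0ms @ 8 + 1125.0ms (3)
14. 4125.0ms @ 11 + 281.25ms (3/4)
15. 4406.25ms @ 47/4 + 93.75ms (1/4)
16. 4500.0ms @ 12 + 1125.0ms (3)
17. 5625.0ms @ 15 + 375.0ms (1)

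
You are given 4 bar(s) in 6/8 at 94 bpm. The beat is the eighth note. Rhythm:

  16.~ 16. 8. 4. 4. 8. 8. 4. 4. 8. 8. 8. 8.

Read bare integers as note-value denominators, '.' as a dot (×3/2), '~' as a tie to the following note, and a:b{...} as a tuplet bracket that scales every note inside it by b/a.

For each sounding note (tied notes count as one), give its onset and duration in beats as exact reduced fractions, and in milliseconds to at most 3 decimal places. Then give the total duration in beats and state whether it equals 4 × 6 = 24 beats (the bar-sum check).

1) 0.0ms=0b +957.447ms=3/2b
2) 957.447ms=3/2b +957.447ms=3/2b
3) 1914.894ms=3b +1914.894ms=3b
4) 3829.787ms=6b +1914.894ms=3b
5) 5744.681ms=9b +957.447ms=3/2b
6) 6702.128ms=21/2b +957.447ms=3/2b
7) 7659.574ms=12b +1914.894ms=3b
8) 9574.468ms=15b +1914.894ms=3b
9) 11489.362ms=18b +957.447ms=3/2b
10) 12446.809ms=39/2b +957.447ms=3/2b
11) 13404.255ms=21b +957.447ms=3/2b
12) 14361.702ms=45/2b +957.447ms=3/2b
Σ=24b of 24 (94bpm 6/8) — PASS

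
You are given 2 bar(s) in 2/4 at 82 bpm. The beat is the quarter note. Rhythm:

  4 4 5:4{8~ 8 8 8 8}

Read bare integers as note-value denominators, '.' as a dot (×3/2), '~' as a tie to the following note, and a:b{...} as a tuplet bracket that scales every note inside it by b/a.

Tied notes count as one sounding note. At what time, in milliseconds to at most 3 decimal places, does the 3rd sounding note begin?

note 3 onset = 2b = 1463.415ms

1. 0.0ms @ 0 + 731.707ms (1)
2. 731.707ms @ 1 + 731.707ms (1)
3. 1463.415ms @ 2 + 585.366ms (4/5)
4. 2048.78ms @ 14/5 + 292.683ms (2/5)
5. 2341.463ms @ 16/5 + 292.683ms (2/5)
6. 2634.146ms @ 18/5 + 292.683ms (2/5)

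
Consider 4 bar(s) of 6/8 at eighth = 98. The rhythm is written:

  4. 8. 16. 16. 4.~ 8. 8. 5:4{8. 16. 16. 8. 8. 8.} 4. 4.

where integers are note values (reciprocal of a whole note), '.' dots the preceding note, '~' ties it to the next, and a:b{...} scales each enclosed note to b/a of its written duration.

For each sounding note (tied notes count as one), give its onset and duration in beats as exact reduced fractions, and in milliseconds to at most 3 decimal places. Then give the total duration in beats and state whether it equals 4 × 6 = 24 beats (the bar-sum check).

1) 0.0ms=0b +1836.735ms=3b
2) 1836.735ms=3b +918.367ms=3/2b
3) 2755.102ms=9/2b +459.184ms=3/4b
4) 3214.286ms=21/4b +459.184ms=3/4b
5) 3673.469ms=6b +2755.102ms=9/2b
6) 6428.571ms=21/2b +918.367ms=3/2b
7) 7346.939ms=12b +734.694ms=6/5b
8) 8081.633ms=66/5b +367.347ms=3/5b
9) 8448.98ms=69/5b +367.347ms=3/5b
10) 8816.327ms=72/5b +734.694ms=6/5b
11) 9551.02ms=78/5b +734.694ms=6/5b
12) 10285.714ms=84/5b +734.694ms=6/5b
13) 11020.408ms=18b +1836.735ms=3b
14) 12857.143ms=21b +1836.735ms=3b
Σ=24b of 24 (98bpm 6/8) — PASS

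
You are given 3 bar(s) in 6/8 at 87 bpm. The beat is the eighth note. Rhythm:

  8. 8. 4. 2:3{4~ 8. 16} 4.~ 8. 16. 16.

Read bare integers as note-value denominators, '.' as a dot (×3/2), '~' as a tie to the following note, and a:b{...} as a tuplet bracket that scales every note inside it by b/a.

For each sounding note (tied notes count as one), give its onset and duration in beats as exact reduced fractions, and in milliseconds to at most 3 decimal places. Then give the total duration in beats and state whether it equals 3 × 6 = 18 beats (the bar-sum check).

1) 0.0ms=0b +1034.483ms=3/2b
2) 1034.483ms=3/2b +1034.483ms=3/2b
3) 2068.966ms=3b +2068.966ms=3b
4) 4137.931ms=6b +3620.69ms=21/4b
5) 7758.621ms=45/4b +517.241ms=3/4b
6) 8275.862ms=12b +3103.448ms=9/2b
7) 11379.31ms=33/2b +517.241ms=3/4b
8) 11896.552ms=69/4b +517.241ms=3/4b
Σ=18b of 18 (87bpm 6/8) — PASS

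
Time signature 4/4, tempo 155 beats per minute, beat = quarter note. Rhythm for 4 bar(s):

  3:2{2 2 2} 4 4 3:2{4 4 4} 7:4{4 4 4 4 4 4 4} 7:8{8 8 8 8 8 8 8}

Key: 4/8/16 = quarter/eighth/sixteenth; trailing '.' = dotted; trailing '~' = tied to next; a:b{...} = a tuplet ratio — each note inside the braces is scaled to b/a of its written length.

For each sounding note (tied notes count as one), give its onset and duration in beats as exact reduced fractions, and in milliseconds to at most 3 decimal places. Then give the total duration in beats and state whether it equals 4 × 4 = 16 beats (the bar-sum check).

1) 0.0ms=0b +516.129ms=4/3b
2) 516.129ms=4/3b +516.129ms=4/3b
3) 1032.258ms=8/3b +516.129ms=4/3b
4) 1548.387ms=4b +387.097ms=1b
5) 1935.484ms=5b +387.097ms=1b
6) 2322.581ms=6b +258.065ms=2/3b
7) 2580.645ms=20/3b +258.065ms=2/3b
8) 2838.71ms=22/3b +258.065ms=2/3b
9) 3096.774ms=8b +221.198ms=4/7b
10) 3317.972ms=60/7b +221.198ms=4/7b
11) 3539.171ms=64/7b +221.198ms=4/7b
12) 3760.369ms=68/7b +221.198ms=4/7b
13) 3981.567ms=72/7b +221.198ms=4/7b
14) 4202.765ms=76/7b +221.198ms=4/7b
15) 4423.963ms=80/7b +221.198ms=4/7b
16) 4645.161ms=12b +221.198ms=4/7b
17) 4866.359ms=88/7b +221.198ms=4/7b
18) 5087.558ms=92/7b +221.198ms=4/7b
19) 5308.756ms=96/7b +221.198ms=4/7b
20) 5529.954ms=100/7b +221.198ms=4/7b
21) 5751.152ms=104/7b +221.198ms=4/7b
22) 5972.35ms=108/7b +221.198ms=4/7b
Σ=16b of 16 (155bpm 4/4) — PASS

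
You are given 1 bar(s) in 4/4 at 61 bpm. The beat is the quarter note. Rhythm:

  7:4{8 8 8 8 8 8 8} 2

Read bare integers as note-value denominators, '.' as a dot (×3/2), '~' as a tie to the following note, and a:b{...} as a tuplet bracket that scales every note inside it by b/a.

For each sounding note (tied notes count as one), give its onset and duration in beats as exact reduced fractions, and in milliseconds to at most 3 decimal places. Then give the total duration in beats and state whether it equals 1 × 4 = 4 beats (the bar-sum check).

1) 0.0ms=0b +281.03ms=2/7b
2) 281.03ms=2/7b +281.03ms=2/7b
3) 562.061ms=4/7b +281.03ms=2/7b
4) 843.091ms=6/7b +281.03ms=2/7b
5) 1124.122ms=8/7b +281.03ms=2/7b
6) 1405.152ms=10/7b +281.03ms=2/7b
7) 1686.183ms=12/7b +281.03ms=2/7b
8) 1967.213ms=2b +1967.213ms=2b
Σ=4b of 4 (61bpm 4/4) — PASS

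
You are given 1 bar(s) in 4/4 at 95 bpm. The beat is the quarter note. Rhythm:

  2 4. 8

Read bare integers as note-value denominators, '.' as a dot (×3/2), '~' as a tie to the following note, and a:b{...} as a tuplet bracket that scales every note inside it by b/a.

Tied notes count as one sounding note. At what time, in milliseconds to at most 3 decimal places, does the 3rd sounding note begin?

1. 0.0ms @ 0 + 1263.158ms (2)
2. 1263.158ms @ 2 + 947.368ms (3/2)
3. 2210.526ms @ 7/2 + 315.789ms (1/2)

note 3 onset = 7/2b = 2210.526ms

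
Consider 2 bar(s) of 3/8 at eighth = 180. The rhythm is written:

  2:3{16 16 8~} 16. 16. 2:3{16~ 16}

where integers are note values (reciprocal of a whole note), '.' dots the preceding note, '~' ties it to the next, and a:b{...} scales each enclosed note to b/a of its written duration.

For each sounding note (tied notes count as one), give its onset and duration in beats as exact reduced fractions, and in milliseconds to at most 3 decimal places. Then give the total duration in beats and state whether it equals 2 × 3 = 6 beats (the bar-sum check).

1) 0.0ms=0b +250.0ms=3/4b
2) 250.0ms=3/4b +250.0ms=3/4b
3) 500.0ms=3/2b +750.0ms=9/4b
4) 1250.0ms=15/4b +250.0ms=3/4b
5) 1500.0ms=9/2b +500.0ms=3/2b
Σ=6b of 6 (180bpm 3/8) — PASS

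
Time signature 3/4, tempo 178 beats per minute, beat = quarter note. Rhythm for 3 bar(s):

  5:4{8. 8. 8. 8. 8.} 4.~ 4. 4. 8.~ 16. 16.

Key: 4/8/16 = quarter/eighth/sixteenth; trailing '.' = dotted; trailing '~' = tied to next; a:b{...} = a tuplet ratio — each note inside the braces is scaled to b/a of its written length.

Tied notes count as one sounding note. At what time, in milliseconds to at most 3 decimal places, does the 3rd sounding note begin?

note 3 onset = 6/5b = 404.494ms

1. 0.0ms @ 0 + 202.247ms (3/5)
2. 202.247ms @ 3/5 + 202.247ms (3/5)
3. 404.494ms @ 6/5 + 202.247ms (3/5)
4. 606.742ms @ 9/5 + 202.247ms (3/5)
5. 808.989ms @ 12/5 + 202.247ms (3/5)
6. 1011.236ms @ 3 + 1011.236ms (3)
7. 2022.472ms @ 6 + 505.618ms (3/2)
8. 2528.09ms @ 15/2 + 379.213ms (9/8)
9. 2907.303ms @ 69/8 + 126.404ms (3/8)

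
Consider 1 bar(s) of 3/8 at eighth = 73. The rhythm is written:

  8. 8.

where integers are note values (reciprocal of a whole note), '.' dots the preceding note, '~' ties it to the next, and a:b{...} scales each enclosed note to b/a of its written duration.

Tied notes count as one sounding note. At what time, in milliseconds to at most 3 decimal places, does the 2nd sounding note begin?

1. 0.0ms @ 0 + 1232.877ms (3/2)
2. 1232.877ms @ 3/2 + 1232.877ms (3/2)

note 2 onset = 3/2b = 1232.877ms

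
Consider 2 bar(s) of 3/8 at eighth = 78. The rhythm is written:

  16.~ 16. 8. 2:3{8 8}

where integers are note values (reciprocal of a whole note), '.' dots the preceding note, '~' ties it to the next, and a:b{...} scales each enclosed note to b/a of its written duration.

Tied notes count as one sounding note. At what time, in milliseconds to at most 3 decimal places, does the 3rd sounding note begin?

note 3 onset = 3b = 2307.692ms

1. 0.0ms @ 0 + 1153.846ms (3/2)
2. 1153.846ms @ 3/2 + 1153.846ms (3/2)
3. 2307.692ms @ 3 + 1153.846ms (3/2)
4. 3461.538ms @ 9/2 + 1153.846ms (3/2)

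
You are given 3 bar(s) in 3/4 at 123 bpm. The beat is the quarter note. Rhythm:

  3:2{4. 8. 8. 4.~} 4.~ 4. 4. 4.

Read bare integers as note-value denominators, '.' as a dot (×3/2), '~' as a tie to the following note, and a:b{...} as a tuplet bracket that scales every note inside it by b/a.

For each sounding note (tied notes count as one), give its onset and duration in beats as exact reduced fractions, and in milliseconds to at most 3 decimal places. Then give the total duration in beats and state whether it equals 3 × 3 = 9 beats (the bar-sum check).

1) 0.0ms=0b +487.805ms=1b
2) 487.805ms=1b +243.902ms=1/2b
3) 731.707ms=3/2b +243.902ms=1/2b
4) 975.61ms=2b +1951.22ms=4b
5) 2926.829ms=6b +731.707ms=3/2b
6) 3658.537ms=15/2b +731.707ms=3/2b
Σ=9b of 9 (123bpm 3/4) — PASS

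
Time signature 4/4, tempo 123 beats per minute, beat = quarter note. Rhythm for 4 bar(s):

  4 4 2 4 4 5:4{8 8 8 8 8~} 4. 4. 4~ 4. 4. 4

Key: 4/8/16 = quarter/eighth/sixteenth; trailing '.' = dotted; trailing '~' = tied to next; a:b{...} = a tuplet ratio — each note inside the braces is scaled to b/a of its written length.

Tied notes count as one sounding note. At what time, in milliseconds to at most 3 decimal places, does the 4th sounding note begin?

1. 0.0ms @ 0 + 487.805ms (1)
2. 487.805ms @ 1 + 487.805ms (1)
3. 975.61ms @ 2 + 975.61ms (2)
4. 1951.22ms @ 4 + 487.805ms (1)
5. 2439.024ms @ 5 + 487.805ms (1)
6. 2926.829ms @ 6 + 195.122ms (2/5)
7. 3121.951ms @ 32/5 + 195.122ms (2/5)
8. 3317.073ms @ 34/5 + 195.122ms (2/5)
9. 3512.195ms @ 36/5 + 195.122ms (2/5)
10. 3707.317ms @ 38/5 + 926.829ms (19/10)
11. 4634.146ms @ 19/2 + 731.707ms (3/2)
12. 5365.854ms @ 11 + 1219.512ms (5/2)
13. 6585.366ms @ 27/2 + 731.707ms (3/2)
14. 7317.073ms @ 15 + 487.805ms (1)

note 4 onset = 4b = 1951.22ms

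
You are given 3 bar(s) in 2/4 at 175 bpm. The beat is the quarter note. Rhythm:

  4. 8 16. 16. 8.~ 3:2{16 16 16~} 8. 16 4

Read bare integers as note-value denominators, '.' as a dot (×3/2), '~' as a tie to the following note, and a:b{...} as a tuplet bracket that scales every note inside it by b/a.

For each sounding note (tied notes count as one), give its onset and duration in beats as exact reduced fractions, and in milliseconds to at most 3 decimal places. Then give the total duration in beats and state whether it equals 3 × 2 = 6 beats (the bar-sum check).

1) 0.0ms=0b +514.286ms=3/2b
2) 514.286ms=3/2b +171.429ms=1/2b
3) 685.714ms=2b +128.571ms=3/8b
4) 814.286ms=19/8b +128.571ms=3/8b
5) 942.857ms=11/4b +314.286ms=11/12b
6) 1257.143ms=11/3b +57.143ms=1/6b
7) 1314.286ms=23/6b +314.286ms=11/12b
8) 1628.571ms=19/4b +85.714ms=1/4b
9) 1714.286ms=5b +342.857ms=1b
Σ=6b of 6 (175bpm 2/4) — PASS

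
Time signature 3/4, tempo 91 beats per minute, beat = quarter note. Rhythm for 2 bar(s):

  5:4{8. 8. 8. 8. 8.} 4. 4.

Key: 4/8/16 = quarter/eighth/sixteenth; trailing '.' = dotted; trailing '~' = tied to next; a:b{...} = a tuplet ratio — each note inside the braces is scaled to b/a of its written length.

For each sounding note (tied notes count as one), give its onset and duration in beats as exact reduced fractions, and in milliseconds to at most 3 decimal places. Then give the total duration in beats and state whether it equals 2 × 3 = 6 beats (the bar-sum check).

1) 0.0ms=0b +395.604ms=3/5b
2) 395.604ms=3/5b +395.604ms=3/5b
3) 791.209ms=6/5b +395.604ms=3/5b
4) 1186.813ms=9/5b +395.604ms=3/5b
5) 1582.418ms=12/5b +395.604ms=3/5b
6) 1978.022ms=3b +989.011ms=3/2b
7) 2967.033ms=9/2b +989.011ms=3/2b
Σ=6b of 6 (91bpm 3/4) — PASS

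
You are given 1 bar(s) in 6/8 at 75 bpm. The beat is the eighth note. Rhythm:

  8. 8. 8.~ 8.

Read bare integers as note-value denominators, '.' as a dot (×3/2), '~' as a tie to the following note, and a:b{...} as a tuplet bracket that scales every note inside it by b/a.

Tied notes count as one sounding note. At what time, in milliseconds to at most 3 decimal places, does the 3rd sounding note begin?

note 3 onset = 3b = 2400.0ms

1. 0.0ms @ 0 + 1200.0ms (3/2)
2. 1200.0ms @ 3/2 + 1200.0ms (3/2)
3. 2400.0ms @ 3 + 2400.0ms (3)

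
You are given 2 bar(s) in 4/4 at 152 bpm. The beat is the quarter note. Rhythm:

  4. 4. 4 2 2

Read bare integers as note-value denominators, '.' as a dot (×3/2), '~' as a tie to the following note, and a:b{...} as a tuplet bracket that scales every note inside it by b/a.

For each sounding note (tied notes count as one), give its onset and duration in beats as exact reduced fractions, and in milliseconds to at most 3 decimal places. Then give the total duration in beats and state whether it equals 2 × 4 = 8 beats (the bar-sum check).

1) 0.0ms=0b +592.105ms=3/2b
2) 592.105ms=3/2b +592.105ms=3/2b
3) 1184.211ms=3b +394.737ms=1b
4) 1578.947ms=4b +789.474ms=2b
5) 2368.421ms=6b +789.474ms=2b
Σ=8b of 8 (152bpm 4/4) — PASS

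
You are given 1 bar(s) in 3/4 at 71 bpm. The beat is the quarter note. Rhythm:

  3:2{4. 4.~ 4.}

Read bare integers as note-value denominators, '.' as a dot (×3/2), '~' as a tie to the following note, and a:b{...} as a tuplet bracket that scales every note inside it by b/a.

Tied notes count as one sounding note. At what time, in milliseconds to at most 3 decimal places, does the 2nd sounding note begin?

note 2 onset = 1b = 845.07ms

1. 0.0ms @ 0 + 845.07ms (1)
2. 845.07ms @ 1 + 1690.141ms (2)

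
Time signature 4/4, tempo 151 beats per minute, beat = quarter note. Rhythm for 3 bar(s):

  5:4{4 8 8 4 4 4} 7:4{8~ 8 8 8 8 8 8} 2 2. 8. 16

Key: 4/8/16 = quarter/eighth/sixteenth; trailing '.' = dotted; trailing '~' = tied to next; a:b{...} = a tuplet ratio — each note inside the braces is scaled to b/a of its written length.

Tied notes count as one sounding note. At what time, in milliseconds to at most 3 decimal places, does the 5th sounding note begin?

note 5 onset = 12/5b = 953.642ms

1. 0.0ms @ 0 + 317.881ms (4/5)
2. 317.881ms @ 4/5 + 158.94ms (2/5)
3. 476.821ms @ 6/5 + 158.94ms (2/5)
4. 635.762ms @ 8/5 + 317.881ms (4/5)
5. 953.642ms @ 12/5 + 317.881ms (4/5)
6. 1271.523ms @ 16/5 + 317.881ms (4/5)
7. 1589.404ms @ 4 + 227.058ms (4/7)
8. 1816.462ms @ 32/7 + 113.529ms (2/7)
9. 1929.991ms @ 34/7 + 113.529ms (2/7)
10. 2043.519ms @ 36/7 + 113.529ms (2/7)
11. 2157.048ms @ 38/7 + 113.529ms (2/7)
12. 2270.577ms @ 40/7 + 113.529ms (2/7)
13. 2384.106ms @ 6 + 794.702ms (2)
14. 3178.808ms @ 8 + 1192.053ms (3)
15. 4370.861ms @ 11 + 298.013ms (3/4)
16. 4668.874ms @ 47/4 + 99.338ms (1/4)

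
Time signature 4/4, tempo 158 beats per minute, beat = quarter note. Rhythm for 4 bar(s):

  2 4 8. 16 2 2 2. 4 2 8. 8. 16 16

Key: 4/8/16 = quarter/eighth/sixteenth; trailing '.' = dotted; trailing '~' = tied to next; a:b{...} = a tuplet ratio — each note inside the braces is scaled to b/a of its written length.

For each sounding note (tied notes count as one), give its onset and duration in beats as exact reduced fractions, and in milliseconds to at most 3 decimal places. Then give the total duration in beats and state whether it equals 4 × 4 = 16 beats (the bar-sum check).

1) 0.0ms=0b +759.494ms=2b
2) 759.494ms=2b +379.747ms=1b
3) 1139.241ms=3b +284.81ms=3/4b
4) 1424.051ms=15/4b +94.937ms=1/4b
5) 1518.987ms=4b +759.494ms=2b
6) 2278.481ms=6b +759.494ms=2b
7) 3037.975ms=8b +1139.241ms=3b
8) 4177.215ms=11b +379.747ms=1b
9) 4556.962ms=12b +759.494ms=2b
10) 5316.456ms=14b +284.81ms=3/4b
11) 5601.266ms=59/4b +284.81ms=3/4b
12) 5886.076ms=31/2b +94.937ms=1/4b
13) 5981.013ms=63/4b +94.937ms=1/4b
Σ=16b of 16 (158bpm 4/4) — PASS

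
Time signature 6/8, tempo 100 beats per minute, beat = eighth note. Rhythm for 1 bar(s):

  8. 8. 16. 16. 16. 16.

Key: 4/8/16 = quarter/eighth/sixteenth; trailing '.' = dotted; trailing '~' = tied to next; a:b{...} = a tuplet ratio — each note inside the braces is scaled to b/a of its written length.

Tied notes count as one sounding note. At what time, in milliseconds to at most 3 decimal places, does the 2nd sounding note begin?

1. 0.0ms @ 0 + 900.0ms (3/2)
2. 900.0ms @ 3/2 + 900.0ms (3/2)
3. 1800.0ms @ 3 + 450.0ms (3/4)
4. 2250.0ms @ 15/4 + 450.0ms (3/4)
5. 2700.0ms @ 9/2 + 450.0ms (3/4)
6. 3150.0ms @ 21/4 + 450.0ms (3/4)

note 2 onset = 3/2b = 900.0ms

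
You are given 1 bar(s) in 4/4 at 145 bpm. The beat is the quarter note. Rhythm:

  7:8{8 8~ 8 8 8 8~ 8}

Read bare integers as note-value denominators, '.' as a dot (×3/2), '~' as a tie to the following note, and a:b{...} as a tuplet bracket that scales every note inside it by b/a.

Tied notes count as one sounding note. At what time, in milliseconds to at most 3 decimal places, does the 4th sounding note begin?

note 4 onset = 16/7b = 945.813ms

1. 0.0ms @ 0 + 236.453ms (4/7)
2. 236.453ms @ 4/7 + 472.906ms (8/7)
3. 709.36ms @ 12/7 + 236.453ms (4/7)
4. 945.813ms @ 16/7 + 236.453ms (4/7)
5. 1182.266ms @ 20/7 + 472.906ms (8/7)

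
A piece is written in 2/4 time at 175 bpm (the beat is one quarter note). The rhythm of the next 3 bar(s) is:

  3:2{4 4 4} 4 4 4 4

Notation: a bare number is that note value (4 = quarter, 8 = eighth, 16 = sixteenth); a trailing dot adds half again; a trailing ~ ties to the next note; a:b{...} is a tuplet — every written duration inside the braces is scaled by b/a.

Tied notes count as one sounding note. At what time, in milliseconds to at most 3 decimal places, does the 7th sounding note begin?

1. 0.0ms @ 0 + 228.571ms (2/3)
2. 228.571ms @ 2/3 + 228.571ms (2/3)
3. 457.143ms @ 4/3 + 228.571ms (2/3)
4. 685.714ms @ 2 + 342.857ms (1)
5. 1028.571ms @ 3 + 342.857ms (1)
6. 1371.429ms @ 4 + 342.857ms (1)
7. 1714.286ms @ 5 + 342.857ms (1)

note 7 onset = 5b = 1714.286ms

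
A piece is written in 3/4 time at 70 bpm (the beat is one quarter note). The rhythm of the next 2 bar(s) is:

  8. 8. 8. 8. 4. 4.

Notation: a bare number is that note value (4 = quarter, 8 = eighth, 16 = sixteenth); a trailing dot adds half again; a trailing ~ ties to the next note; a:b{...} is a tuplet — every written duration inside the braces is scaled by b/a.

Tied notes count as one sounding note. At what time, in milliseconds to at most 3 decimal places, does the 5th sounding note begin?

note 5 onset = 3b = 2571.429ms

1. 0.0ms @ 0 + 642.857ms (3/4)
2. 642.857ms @ 3/4 + 642.857ms (3/4)
3. 1285.714ms @ 3/2 + 642.857ms (3/4)
4. 1928.571ms @ 9/4 + 642.857ms (3/4)
5. 2571.429ms @ 3 + 1285.714ms (3/2)
6. 3857.143ms @ 9/2 + 1285.714ms (3/2)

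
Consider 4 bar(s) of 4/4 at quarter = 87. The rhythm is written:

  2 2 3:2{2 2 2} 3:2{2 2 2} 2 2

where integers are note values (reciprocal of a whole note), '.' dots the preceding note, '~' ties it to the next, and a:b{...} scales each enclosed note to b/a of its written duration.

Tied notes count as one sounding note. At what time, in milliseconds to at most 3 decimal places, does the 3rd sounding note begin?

1. 0.0ms @ 0 + 1379.31ms (2)
2. 1379.31ms @ 2 + 1379.31ms (2)
3. 2758.621ms @ 4 + 919.54ms (4/3)
4. 3678.161ms @ 16/3 + 919.54ms (4/3)
5. 4597.701ms @ 20/3 + 919.54ms (4/3)
6. 5517.241ms @ 8 + 919.54ms (4/3)
7. 6436.782ms @ 28/3 + 919.54ms (4/3)
8. 7356.322ms @ 32/3 + 919.54ms (4/3)
9. 8275.862ms @ 12 + 1379.31ms (2)
10. 9655.172ms @ 14 + 1379.31ms (2)

note 3 onset = 4b = 2758.621ms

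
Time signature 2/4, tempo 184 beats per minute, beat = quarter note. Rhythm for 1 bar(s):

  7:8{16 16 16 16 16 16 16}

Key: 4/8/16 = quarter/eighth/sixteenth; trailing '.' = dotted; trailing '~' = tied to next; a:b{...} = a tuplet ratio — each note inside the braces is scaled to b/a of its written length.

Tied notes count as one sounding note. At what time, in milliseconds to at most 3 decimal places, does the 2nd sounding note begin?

1. 0.0ms @ 0 + 93.168ms (2/7)
2. 93.168ms @ 2/7 + 93.168ms (2/7)
3. 186.335ms @ 4/7 + 93.168ms (2/7)
4. 279.503ms @ 6/7 + 93.168ms (2/7)
5. 372.671ms @ 8/7 + 93.168ms (2/7)
6. 465.839ms @ 10/7 + 93.168ms (2/7)
7. 559.006ms @ 12/7 + 93.168ms (2/7)

note 2 onset = 2/7b = 93.168ms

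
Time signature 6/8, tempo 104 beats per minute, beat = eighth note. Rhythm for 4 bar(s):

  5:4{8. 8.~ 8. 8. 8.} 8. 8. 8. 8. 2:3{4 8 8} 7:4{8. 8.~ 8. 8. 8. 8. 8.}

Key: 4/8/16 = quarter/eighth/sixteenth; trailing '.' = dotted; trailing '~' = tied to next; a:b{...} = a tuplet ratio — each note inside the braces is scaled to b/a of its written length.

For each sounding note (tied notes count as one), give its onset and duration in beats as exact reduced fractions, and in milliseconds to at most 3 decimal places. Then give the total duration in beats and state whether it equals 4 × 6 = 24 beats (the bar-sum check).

1) 0.0ms=0b +692.308ms=6/5b
2) 692.308ms=6/5b +1384.615ms=12/5b
3) 2076.923ms=18/5b +692.308ms=6/5b
4) 2769.231ms=24/5b +692.308ms=6/5b
5) 3461.538ms=6b +865.385ms=3/2b
6) 4326.923ms=15/2b +865.385ms=3/2b
7) 5192.308ms=9b +865.385ms=3/2b
8) 6057.692ms=21/2b +865.385ms=3/2b
9) 6923.077ms=12b +1730.769ms=3b
10) 8653.846ms=15b +865.385ms=3/2b
11) 9519.231ms=33/2b +865.385ms=3/2b
12) 10384.615ms=18b +494.505ms=6/7b
13) 10879.121ms=132/7b +989.011ms=12/7b
14) 11868.132ms=144/7b +494.505ms=6/7b
15) 12362.637ms=150/7b +494.505ms=6/7b
16) 12857.143ms=156/7b +494.505ms=6/7b
17) 13351.648ms=162/7b +494.505ms=6/7b
Σ=24b of 24 (104bpm 6/8) — PASS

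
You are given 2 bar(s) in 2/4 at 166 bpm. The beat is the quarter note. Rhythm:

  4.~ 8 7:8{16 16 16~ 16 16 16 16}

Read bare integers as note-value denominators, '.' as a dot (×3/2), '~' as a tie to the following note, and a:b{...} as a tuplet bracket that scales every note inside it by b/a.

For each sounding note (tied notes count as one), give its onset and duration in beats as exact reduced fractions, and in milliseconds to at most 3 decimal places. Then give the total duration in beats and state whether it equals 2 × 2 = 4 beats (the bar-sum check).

1) 0.0ms=0b +722.892ms=2b
2) 722.892ms=2b +103.27ms=2/7b
3) 826.162ms=16/7b +103.27ms=2/7b
4) 929.432ms=18/7b +206.54ms=4/7b
5) 1135.972ms=22/7b +103.27ms=2/7b
6) 1239.243ms=24/7b +103.27ms=2/7b
7) 1342.513ms=26/7b +103.27ms=2/7b
Σ=4b of 4 (166bpm 2/4) — PASS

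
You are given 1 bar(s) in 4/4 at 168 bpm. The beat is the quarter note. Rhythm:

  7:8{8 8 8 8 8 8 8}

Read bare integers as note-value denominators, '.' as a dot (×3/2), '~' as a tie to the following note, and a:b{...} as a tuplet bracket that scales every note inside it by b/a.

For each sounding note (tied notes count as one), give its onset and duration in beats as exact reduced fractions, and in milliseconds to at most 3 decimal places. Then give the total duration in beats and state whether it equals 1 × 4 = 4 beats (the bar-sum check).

1) 0.0ms=0b +204.082ms=4/7b
2) 204.082ms=4/7b +204.082ms=4/7b
3) 408.163ms=8/7b +204.082ms=4/7b
4) 612.245ms=12/7b +204.082ms=4/7b
5) 816.327ms=16/7b +204.082ms=4/7b
6) 1020.408ms=20/7b +204.082ms=4/7b
7) 1224.49ms=24/7b +204.082ms=4/7b
Σ=4b of 4 (168bpm 4/4) — PASS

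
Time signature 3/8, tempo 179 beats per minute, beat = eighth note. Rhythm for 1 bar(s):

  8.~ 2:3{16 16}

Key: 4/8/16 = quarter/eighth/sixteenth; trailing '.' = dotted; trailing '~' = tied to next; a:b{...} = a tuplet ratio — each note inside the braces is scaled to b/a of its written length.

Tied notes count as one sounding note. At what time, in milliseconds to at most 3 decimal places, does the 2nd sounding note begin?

note 2 onset = 9/4b = 754.19ms

1. 0.0ms @ 0 + 754.19ms (9/4)
2. 754.19ms @ 9/4 + 251.397ms (3/4)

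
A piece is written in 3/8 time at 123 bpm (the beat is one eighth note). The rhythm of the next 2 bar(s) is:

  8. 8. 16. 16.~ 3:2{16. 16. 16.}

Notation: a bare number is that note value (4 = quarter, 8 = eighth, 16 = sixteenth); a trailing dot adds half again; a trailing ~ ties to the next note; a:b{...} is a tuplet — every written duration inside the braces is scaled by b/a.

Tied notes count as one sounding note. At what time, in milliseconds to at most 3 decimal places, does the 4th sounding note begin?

1. 0.0ms @ 0 + 731.707ms (3/2)
2. 731.707ms @ 3/2 + 731.707ms (3/2)
3. 1463.415ms @ 3 + 365.854ms (3/4)
4. 1829.268ms @ 15/4 + 609.756ms (5/4)
5. 2439.024ms @ 5 + 243.902ms (1/2)
6. 2682.927ms @ 11/2 + 243.902ms (1/2)

note 4 onset = 15/4b = 1829.268ms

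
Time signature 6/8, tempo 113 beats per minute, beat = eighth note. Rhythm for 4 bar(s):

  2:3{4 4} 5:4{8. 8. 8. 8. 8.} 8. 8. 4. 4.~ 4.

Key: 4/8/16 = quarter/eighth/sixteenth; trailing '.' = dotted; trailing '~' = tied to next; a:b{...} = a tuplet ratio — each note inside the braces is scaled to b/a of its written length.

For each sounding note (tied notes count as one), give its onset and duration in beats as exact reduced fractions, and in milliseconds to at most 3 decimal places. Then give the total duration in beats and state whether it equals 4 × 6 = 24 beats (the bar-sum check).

1) 0.0ms=0b +1592.92ms=3b
2) 1592.92ms=3b +1592.92ms=3b
3) 3185.841ms=6b +637.168ms=6/5b
4) 3823.009ms=36/5b +637.168ms=6/5b
5) 4460.177ms=42/5b +637.168ms=6/5b
6) 5097.345ms=48/5b +637.168ms=6/5b
7) 5734.513ms=54/5b +637.168ms=6/5b
8) 6371.681ms=12b +796.46ms=3/2b
9) 7168.142ms=27/2b +796.46ms=3/2b
10) 7964.602ms=15b +1592.92ms=3b
11) 9557.522ms=18b +3185.841ms=6b
Σ=24b of 24 (113bpm 6/8) — PASS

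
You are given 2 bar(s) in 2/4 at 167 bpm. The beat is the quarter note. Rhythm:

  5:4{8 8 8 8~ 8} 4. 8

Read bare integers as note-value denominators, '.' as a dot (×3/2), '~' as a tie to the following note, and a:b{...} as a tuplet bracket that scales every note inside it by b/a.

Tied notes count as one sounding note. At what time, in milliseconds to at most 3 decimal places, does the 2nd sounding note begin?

note 2 onset = 2/5b = 143.713ms

1. 0.0ms @ 0 + 143.713ms (2/5)
2. 143.713ms @ 2/5 + 143.713ms (2/5)
3. 287.425ms @ 4/5 + 143.713ms (2/5)
4. 431.138ms @ 6/5 + 287.425ms (4/5)
5. 718.563ms @ 2 + 538.922ms (3/2)
6. 1257.485ms @ 7/2 + 179.641ms (1/2)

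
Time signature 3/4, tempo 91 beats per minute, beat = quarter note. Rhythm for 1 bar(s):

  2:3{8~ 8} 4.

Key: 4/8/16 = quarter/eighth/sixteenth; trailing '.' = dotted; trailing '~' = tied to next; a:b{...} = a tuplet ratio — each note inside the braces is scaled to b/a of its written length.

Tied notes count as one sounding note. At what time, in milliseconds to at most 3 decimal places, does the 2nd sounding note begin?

1. 0.0ms @ 0 + 989.011ms (3/2)
2. 989.011ms @ 3/2 + 989.011ms (3/2)

note 2 onset = 3/2b = 989.011ms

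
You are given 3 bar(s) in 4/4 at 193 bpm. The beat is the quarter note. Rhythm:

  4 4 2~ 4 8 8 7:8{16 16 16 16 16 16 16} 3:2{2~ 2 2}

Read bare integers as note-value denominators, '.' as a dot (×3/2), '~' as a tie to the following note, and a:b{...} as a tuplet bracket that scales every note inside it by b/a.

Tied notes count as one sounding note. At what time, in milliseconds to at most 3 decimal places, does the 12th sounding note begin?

note 12 onset = 54/7b = 2398.224ms

1. 0.0ms @ 0 + 310.881ms (1)
2. 310.881ms @ 1 + 310.881ms (1)
3. 621.762ms @ 2 + 932.642ms (3)
4. 1554.404ms @ 5 + 155.44ms (1/2)
5. 1709.845ms @ 11/2 + 155.44ms (1/2)
6. 1865.285ms @ 6 + 88.823ms (2/7)
7. 1954.108ms @ 44/7 + 88.823ms (2/7)
8. 2042.931ms @ 46/7 + 88.823ms (2/7)
9. 2131.754ms @ 48/7 + 88.823ms (2/7)
10. 2220.577ms @ 50/7 + 88.823ms (2/7)
11. 2309.4ms @ 52/7 + 88.823ms (2/7)
12. 2398.224ms @ 54/7 + 88.823ms (2/7)
13. 2487.047ms @ 8 + 829.016ms (8/3)
14. 3316.062ms @ 32/3 + 414.508ms (4/3)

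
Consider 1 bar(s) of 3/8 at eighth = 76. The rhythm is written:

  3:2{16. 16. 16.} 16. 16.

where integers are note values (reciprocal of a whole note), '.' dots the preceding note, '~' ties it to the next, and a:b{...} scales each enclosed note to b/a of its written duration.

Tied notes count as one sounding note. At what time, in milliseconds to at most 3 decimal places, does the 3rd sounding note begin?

1. 0.0ms @ 0 + 394.737ms (1/2)
2. 394.737ms @ 1/2 + 394.737ms (1/2)
3. 789.474ms @ 1 + 394.737ms (1/2)
4. 1184.211ms @ 3/2 + 592.105ms (3/4)
5. 1776.316ms @ 9/4 + 592.105ms (3/4)

note 3 onset = 1b = 789.474ms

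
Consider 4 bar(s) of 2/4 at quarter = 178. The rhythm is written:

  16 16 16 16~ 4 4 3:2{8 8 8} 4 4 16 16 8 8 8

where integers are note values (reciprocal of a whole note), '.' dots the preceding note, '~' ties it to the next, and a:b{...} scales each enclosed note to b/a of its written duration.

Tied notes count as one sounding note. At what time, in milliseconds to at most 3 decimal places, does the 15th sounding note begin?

note 15 onset = 15/2b = 2528.09ms

1. 0.0ms @ 0 + 84.27ms (1/4)
2. 84.27ms @ 1/4 + 84.27ms (1/4)
3. 168.539ms @ 1/2 + 84.27ms (1/4)
4. 252.809ms @ 3/4 + 421.348ms (5/4)
5. 674.157ms @ 2 + 337.079ms (1)
6. 1011.236ms @ 3 + 112.36ms (1/3)
7. 1123.596ms @ 10/3 + 112.36ms (1/3)
8. 1235.955ms @ 11/3 + 112.36ms (1/3)
9. 1348.315ms @ 4 + 337.079ms (1)
10. 1685.393ms @ 5 + 337.079ms (1)
11. 2022.472ms @ 6 + 84.27ms (1/4)
12. 2106.742ms @ 25/4 + 84.27ms (1/4)
13. 2191.011ms @ 13/2 + 168.539ms (1/2)
14. 2359.551ms @ 7 + 168.539ms (1/2)
15. 2528.09ms @ 15/2 + 168.539ms (1/2)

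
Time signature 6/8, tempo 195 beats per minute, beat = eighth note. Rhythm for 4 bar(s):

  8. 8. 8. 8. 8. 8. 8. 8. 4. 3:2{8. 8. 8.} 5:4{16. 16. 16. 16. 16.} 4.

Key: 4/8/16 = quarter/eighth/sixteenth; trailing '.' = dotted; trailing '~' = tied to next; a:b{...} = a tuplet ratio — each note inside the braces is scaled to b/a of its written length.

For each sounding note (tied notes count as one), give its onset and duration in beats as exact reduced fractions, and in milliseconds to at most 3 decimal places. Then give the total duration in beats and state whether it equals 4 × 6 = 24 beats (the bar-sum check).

1) 0.0ms=0b +461.538ms=3/2b
2) 461.538ms=3/2b +461.538ms=3/2b
3) 923.077ms=3b +461.538ms=3/2b
4) 1384.615ms=9/2b +461.538ms=3/2b
5) 1846.154ms=6b +461.538ms=3/2b
6) 2307.692ms=15/2b +461.538ms=3/2b
7) 2769.231ms=9b +461.538ms=3/2b
8) 3230.769ms=21/2b +461.538ms=3/2b
9) 3692.308ms=12b +923.077ms=3b
10) 4615.385ms=15b +307.692ms=1b
11) 4923.077ms=16b +307.692ms=1b
12) 5230.769ms=17b +307.692ms=1b
13) 5538.462ms=18b +184.615ms=3/5b
14) 5723.077ms=93/5b +184.615ms=3/5b
15) 5907.692ms=96/5b +184.615ms=3/5b
16) 6092.308ms=99/5b +184.615ms=3/5b
17) 6276.923ms=102/5b +184.615ms=3/5b
18) 6461.538ms=21b +923.077ms=3b
Σ=24b of 24 (195bpm 6/8) — PASS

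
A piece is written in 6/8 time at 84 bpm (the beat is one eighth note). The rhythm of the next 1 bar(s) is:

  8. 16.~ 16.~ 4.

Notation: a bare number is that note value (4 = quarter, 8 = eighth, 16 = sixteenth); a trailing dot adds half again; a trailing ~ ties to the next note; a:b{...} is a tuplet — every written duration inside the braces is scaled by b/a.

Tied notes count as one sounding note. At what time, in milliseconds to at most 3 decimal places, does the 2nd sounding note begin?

note 2 onset = 3/2b = 1071.429ms

1. 0.0ms @ 0 + 1071.429ms (3/2)
2. 1071.429ms @ 3/2 + 3214.286ms (9/2)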